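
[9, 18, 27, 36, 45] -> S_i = 9 + 9*i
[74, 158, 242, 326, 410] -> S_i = 74 + 84*i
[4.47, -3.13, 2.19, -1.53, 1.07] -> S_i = 4.47*(-0.70)^i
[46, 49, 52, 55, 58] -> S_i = 46 + 3*i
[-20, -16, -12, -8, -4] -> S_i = -20 + 4*i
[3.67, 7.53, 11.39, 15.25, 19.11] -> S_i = 3.67 + 3.86*i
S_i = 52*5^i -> [52, 260, 1300, 6500, 32500]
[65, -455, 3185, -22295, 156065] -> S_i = 65*-7^i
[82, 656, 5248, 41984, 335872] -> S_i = 82*8^i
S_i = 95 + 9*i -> [95, 104, 113, 122, 131]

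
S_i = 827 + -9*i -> [827, 818, 809, 800, 791]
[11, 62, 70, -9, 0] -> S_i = Random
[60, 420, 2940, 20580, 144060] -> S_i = 60*7^i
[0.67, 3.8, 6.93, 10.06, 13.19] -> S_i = 0.67 + 3.13*i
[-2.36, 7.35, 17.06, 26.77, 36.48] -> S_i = -2.36 + 9.71*i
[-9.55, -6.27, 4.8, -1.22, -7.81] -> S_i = Random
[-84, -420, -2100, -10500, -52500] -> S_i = -84*5^i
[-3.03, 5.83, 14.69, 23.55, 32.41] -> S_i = -3.03 + 8.86*i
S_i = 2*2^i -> [2, 4, 8, 16, 32]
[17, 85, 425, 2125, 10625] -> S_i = 17*5^i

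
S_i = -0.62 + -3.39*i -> [-0.62, -4.01, -7.4, -10.79, -14.18]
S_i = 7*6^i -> [7, 42, 252, 1512, 9072]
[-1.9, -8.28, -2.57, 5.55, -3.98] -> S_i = Random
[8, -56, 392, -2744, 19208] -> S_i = 8*-7^i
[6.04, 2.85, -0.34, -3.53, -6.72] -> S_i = 6.04 + -3.19*i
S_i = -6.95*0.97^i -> [-6.95, -6.74, -6.54, -6.34, -6.15]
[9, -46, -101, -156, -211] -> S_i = 9 + -55*i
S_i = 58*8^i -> [58, 464, 3712, 29696, 237568]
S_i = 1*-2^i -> [1, -2, 4, -8, 16]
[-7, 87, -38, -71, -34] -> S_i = Random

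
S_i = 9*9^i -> [9, 81, 729, 6561, 59049]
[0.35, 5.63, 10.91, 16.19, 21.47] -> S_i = 0.35 + 5.28*i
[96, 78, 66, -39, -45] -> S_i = Random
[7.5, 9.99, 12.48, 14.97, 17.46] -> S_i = 7.50 + 2.49*i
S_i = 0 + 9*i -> [0, 9, 18, 27, 36]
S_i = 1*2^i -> [1, 2, 4, 8, 16]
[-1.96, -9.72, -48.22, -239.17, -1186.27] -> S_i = -1.96*4.96^i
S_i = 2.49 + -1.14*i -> [2.49, 1.35, 0.21, -0.93, -2.07]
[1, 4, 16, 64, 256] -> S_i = 1*4^i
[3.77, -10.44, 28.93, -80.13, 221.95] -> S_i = 3.77*(-2.77)^i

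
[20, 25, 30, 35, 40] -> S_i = 20 + 5*i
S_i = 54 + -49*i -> [54, 5, -44, -93, -142]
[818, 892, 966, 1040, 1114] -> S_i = 818 + 74*i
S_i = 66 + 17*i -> [66, 83, 100, 117, 134]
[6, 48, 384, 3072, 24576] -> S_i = 6*8^i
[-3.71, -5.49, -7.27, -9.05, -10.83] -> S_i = -3.71 + -1.78*i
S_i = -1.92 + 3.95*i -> [-1.92, 2.03, 5.98, 9.93, 13.88]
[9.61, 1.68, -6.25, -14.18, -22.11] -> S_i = 9.61 + -7.93*i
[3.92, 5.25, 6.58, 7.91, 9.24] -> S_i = 3.92 + 1.33*i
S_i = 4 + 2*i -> [4, 6, 8, 10, 12]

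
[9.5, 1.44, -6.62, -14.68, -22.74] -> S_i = 9.50 + -8.06*i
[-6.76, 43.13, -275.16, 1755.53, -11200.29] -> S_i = -6.76*(-6.38)^i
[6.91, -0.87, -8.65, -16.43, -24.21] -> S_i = 6.91 + -7.78*i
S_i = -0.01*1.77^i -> [-0.01, -0.02, -0.03, -0.06, -0.1]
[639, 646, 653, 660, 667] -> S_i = 639 + 7*i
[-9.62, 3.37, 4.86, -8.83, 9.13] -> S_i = Random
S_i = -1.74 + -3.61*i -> [-1.74, -5.35, -8.96, -12.57, -16.18]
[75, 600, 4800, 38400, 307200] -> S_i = 75*8^i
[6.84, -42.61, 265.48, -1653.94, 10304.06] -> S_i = 6.84*(-6.23)^i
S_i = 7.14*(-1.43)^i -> [7.14, -10.21, 14.6, -20.88, 29.86]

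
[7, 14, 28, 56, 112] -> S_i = 7*2^i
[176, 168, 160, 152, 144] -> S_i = 176 + -8*i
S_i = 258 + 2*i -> [258, 260, 262, 264, 266]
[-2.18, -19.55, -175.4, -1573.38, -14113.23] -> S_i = -2.18*8.97^i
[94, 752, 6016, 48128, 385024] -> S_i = 94*8^i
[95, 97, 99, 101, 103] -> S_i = 95 + 2*i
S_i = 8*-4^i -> [8, -32, 128, -512, 2048]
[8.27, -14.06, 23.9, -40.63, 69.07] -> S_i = 8.27*(-1.70)^i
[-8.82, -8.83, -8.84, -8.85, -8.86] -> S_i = -8.82 + -0.01*i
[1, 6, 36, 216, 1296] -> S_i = 1*6^i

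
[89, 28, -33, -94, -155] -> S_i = 89 + -61*i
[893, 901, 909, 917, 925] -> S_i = 893 + 8*i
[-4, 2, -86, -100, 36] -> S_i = Random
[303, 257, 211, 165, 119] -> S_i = 303 + -46*i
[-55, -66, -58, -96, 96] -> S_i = Random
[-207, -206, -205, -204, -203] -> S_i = -207 + 1*i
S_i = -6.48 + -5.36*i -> [-6.48, -11.84, -17.2, -22.56, -27.92]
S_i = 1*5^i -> [1, 5, 25, 125, 625]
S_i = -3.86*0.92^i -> [-3.86, -3.55, -3.27, -3.01, -2.77]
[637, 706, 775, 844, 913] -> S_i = 637 + 69*i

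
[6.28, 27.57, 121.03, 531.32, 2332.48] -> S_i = 6.28*4.39^i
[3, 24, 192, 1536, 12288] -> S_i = 3*8^i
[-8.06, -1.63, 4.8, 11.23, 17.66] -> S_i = -8.06 + 6.43*i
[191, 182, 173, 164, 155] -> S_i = 191 + -9*i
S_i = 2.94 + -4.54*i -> [2.94, -1.6, -6.14, -10.68, -15.22]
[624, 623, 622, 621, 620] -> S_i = 624 + -1*i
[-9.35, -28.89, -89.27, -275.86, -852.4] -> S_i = -9.35*3.09^i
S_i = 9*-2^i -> [9, -18, 36, -72, 144]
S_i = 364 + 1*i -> [364, 365, 366, 367, 368]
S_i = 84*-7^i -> [84, -588, 4116, -28812, 201684]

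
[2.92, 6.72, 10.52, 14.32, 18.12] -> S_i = 2.92 + 3.80*i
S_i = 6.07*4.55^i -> [6.07, 27.62, 125.66, 571.77, 2601.56]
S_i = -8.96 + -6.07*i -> [-8.96, -15.03, -21.1, -27.17, -33.24]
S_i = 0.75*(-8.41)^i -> [0.75, -6.31, 53.05, -446.12, 3751.85]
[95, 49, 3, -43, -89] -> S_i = 95 + -46*i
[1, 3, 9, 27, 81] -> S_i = 1*3^i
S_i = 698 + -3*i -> [698, 695, 692, 689, 686]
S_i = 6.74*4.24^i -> [6.74, 28.58, 121.17, 513.76, 2178.33]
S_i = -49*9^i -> [-49, -441, -3969, -35721, -321489]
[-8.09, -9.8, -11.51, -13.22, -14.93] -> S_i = -8.09 + -1.71*i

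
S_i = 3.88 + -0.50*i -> [3.88, 3.38, 2.88, 2.38, 1.88]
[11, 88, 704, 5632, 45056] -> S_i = 11*8^i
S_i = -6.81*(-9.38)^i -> [-6.81, 63.88, -599.17, 5620.25, -52717.94]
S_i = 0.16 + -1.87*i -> [0.16, -1.71, -3.58, -5.45, -7.32]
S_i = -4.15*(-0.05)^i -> [-4.15, 0.21, -0.01, 0.0, -0.0]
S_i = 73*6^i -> [73, 438, 2628, 15768, 94608]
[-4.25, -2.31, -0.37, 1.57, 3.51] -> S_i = -4.25 + 1.94*i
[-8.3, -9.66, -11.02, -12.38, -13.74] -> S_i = -8.30 + -1.36*i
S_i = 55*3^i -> [55, 165, 495, 1485, 4455]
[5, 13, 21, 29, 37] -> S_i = 5 + 8*i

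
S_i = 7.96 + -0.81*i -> [7.96, 7.15, 6.34, 5.53, 4.72]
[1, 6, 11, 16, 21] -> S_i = 1 + 5*i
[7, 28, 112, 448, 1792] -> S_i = 7*4^i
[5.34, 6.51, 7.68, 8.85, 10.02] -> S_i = 5.34 + 1.17*i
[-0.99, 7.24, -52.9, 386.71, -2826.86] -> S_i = -0.99*(-7.31)^i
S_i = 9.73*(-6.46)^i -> [9.73, -62.86, 406.05, -2623.07, 16945.05]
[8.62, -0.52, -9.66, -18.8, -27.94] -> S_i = 8.62 + -9.14*i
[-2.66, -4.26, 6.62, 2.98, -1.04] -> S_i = Random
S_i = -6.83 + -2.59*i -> [-6.83, -9.42, -12.01, -14.6, -17.19]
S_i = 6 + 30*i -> [6, 36, 66, 96, 126]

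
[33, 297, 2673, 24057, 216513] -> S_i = 33*9^i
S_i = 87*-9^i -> [87, -783, 7047, -63423, 570807]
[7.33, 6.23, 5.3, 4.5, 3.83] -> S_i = 7.33*0.85^i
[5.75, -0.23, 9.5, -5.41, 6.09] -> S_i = Random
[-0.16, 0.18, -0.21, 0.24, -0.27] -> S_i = -0.16*(-1.14)^i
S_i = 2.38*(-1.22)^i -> [2.38, -2.9, 3.54, -4.32, 5.27]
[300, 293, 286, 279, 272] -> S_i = 300 + -7*i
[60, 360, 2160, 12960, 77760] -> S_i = 60*6^i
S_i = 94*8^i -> [94, 752, 6016, 48128, 385024]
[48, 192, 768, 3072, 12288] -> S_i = 48*4^i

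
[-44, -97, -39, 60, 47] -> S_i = Random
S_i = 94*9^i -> [94, 846, 7614, 68526, 616734]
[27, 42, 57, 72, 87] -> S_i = 27 + 15*i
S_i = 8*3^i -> [8, 24, 72, 216, 648]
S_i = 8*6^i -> [8, 48, 288, 1728, 10368]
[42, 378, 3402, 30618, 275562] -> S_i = 42*9^i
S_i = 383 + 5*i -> [383, 388, 393, 398, 403]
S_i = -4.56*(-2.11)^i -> [-4.56, 9.62, -20.3, 42.84, -90.38]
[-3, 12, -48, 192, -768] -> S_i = -3*-4^i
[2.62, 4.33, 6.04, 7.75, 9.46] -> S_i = 2.62 + 1.71*i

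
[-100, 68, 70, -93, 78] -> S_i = Random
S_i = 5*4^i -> [5, 20, 80, 320, 1280]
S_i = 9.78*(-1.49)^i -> [9.78, -14.57, 21.71, -32.35, 48.2]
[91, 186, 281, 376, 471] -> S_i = 91 + 95*i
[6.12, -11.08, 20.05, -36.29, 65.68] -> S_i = 6.12*(-1.81)^i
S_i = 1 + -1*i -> [1, 0, -1, -2, -3]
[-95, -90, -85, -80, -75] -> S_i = -95 + 5*i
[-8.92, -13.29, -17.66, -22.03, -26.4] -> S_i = -8.92 + -4.37*i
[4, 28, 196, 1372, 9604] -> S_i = 4*7^i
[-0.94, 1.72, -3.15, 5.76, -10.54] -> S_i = -0.94*(-1.83)^i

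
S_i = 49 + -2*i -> [49, 47, 45, 43, 41]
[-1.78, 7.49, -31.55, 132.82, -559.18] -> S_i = -1.78*(-4.21)^i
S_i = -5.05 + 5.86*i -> [-5.05, 0.81, 6.67, 12.53, 18.39]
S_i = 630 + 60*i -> [630, 690, 750, 810, 870]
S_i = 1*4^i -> [1, 4, 16, 64, 256]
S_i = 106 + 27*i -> [106, 133, 160, 187, 214]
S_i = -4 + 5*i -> [-4, 1, 6, 11, 16]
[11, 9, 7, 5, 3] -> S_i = 11 + -2*i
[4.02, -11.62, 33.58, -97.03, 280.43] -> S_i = 4.02*(-2.89)^i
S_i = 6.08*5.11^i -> [6.08, 31.07, 158.76, 811.27, 4145.6]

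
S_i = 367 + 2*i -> [367, 369, 371, 373, 375]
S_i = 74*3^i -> [74, 222, 666, 1998, 5994]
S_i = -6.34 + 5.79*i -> [-6.34, -0.55, 5.24, 11.03, 16.82]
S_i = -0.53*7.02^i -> [-0.53, -3.72, -26.12, -183.35, -1287.14]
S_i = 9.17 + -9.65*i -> [9.17, -0.48, -10.13, -19.78, -29.43]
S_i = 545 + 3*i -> [545, 548, 551, 554, 557]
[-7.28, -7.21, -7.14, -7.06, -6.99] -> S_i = -7.28*0.99^i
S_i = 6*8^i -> [6, 48, 384, 3072, 24576]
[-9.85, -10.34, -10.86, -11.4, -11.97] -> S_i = -9.85*1.05^i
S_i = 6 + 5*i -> [6, 11, 16, 21, 26]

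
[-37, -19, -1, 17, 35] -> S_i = -37 + 18*i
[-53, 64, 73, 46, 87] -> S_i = Random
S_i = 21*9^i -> [21, 189, 1701, 15309, 137781]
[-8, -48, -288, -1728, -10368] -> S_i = -8*6^i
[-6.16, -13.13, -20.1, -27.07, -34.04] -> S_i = -6.16 + -6.97*i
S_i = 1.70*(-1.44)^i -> [1.7, -2.45, 3.53, -5.08, 7.31]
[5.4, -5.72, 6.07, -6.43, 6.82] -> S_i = 5.40*(-1.06)^i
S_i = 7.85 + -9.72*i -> [7.85, -1.87, -11.59, -21.31, -31.03]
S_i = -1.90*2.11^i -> [-1.9, -4.01, -8.46, -17.85, -37.66]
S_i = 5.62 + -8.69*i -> [5.62, -3.07, -11.76, -20.45, -29.14]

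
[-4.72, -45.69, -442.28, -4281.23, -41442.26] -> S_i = -4.72*9.68^i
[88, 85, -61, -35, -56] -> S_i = Random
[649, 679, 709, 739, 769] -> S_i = 649 + 30*i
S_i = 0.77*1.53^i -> [0.77, 1.18, 1.8, 2.76, 4.22]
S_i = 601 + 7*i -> [601, 608, 615, 622, 629]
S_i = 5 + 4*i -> [5, 9, 13, 17, 21]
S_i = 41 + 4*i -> [41, 45, 49, 53, 57]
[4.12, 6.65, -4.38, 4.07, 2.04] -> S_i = Random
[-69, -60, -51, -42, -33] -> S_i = -69 + 9*i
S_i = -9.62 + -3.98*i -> [-9.62, -13.6, -17.58, -21.56, -25.54]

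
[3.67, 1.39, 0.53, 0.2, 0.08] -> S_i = 3.67*0.38^i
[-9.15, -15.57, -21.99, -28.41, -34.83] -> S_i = -9.15 + -6.42*i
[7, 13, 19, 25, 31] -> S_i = 7 + 6*i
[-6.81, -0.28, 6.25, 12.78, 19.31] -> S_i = -6.81 + 6.53*i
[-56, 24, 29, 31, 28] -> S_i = Random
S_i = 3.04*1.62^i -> [3.04, 4.92, 7.98, 12.92, 20.94]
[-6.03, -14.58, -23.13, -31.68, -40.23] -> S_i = -6.03 + -8.55*i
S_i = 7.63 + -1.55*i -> [7.63, 6.08, 4.53, 2.98, 1.43]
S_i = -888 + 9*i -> [-888, -879, -870, -861, -852]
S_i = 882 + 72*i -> [882, 954, 1026, 1098, 1170]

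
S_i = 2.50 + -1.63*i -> [2.5, 0.87, -0.76, -2.39, -4.02]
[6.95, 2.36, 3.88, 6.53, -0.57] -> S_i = Random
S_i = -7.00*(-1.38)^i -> [-7.0, 9.66, -13.33, 18.4, -25.39]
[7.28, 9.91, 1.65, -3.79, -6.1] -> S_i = Random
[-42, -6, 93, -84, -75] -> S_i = Random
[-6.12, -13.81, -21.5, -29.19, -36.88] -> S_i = -6.12 + -7.69*i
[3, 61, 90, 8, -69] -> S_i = Random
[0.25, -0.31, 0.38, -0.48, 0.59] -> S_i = 0.25*(-1.24)^i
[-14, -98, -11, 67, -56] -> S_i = Random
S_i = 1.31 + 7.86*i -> [1.31, 9.17, 17.03, 24.89, 32.75]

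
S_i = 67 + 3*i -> [67, 70, 73, 76, 79]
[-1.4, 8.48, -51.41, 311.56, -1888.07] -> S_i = -1.40*(-6.06)^i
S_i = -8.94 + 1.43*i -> [-8.94, -7.51, -6.08, -4.65, -3.22]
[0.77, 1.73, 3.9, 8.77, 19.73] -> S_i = 0.77*2.25^i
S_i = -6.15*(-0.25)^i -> [-6.15, 1.54, -0.38, 0.1, -0.02]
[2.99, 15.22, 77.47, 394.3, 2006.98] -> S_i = 2.99*5.09^i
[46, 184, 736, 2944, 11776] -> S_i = 46*4^i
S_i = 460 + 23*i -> [460, 483, 506, 529, 552]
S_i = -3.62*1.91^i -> [-3.62, -6.91, -13.21, -25.22, -48.18]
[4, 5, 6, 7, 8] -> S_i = 4 + 1*i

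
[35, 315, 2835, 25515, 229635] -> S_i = 35*9^i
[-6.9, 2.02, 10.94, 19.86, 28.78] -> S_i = -6.90 + 8.92*i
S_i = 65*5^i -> [65, 325, 1625, 8125, 40625]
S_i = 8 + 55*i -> [8, 63, 118, 173, 228]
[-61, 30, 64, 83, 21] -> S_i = Random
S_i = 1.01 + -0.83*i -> [1.01, 0.18, -0.65, -1.48, -2.31]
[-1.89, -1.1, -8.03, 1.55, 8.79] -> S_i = Random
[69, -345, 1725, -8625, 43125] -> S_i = 69*-5^i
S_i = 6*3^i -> [6, 18, 54, 162, 486]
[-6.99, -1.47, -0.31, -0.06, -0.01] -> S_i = -6.99*0.21^i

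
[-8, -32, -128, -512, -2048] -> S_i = -8*4^i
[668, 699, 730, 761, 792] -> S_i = 668 + 31*i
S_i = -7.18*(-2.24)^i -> [-7.18, 16.08, -36.03, 80.7, -180.77]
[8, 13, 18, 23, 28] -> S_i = 8 + 5*i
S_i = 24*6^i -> [24, 144, 864, 5184, 31104]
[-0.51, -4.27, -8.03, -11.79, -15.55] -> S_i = -0.51 + -3.76*i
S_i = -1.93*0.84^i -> [-1.93, -1.62, -1.36, -1.14, -0.96]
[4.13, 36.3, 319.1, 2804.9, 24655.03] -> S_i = 4.13*8.79^i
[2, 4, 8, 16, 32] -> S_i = 2*2^i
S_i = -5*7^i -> [-5, -35, -245, -1715, -12005]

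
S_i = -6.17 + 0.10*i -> [-6.17, -6.07, -5.97, -5.87, -5.77]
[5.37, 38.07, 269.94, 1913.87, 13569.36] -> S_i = 5.37*7.09^i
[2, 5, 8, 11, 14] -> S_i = 2 + 3*i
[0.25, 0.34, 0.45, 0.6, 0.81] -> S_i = 0.25*1.34^i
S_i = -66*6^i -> [-66, -396, -2376, -14256, -85536]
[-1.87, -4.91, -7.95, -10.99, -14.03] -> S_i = -1.87 + -3.04*i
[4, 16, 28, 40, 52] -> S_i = 4 + 12*i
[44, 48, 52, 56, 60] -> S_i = 44 + 4*i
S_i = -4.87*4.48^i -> [-4.87, -21.82, -97.74, -437.89, -1961.74]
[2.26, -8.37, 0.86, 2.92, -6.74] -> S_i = Random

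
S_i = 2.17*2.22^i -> [2.17, 4.82, 10.69, 23.74, 52.71]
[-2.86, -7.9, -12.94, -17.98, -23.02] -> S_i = -2.86 + -5.04*i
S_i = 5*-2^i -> [5, -10, 20, -40, 80]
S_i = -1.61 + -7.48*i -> [-1.61, -9.09, -16.57, -24.05, -31.53]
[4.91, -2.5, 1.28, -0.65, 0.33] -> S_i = 4.91*(-0.51)^i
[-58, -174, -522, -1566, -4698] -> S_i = -58*3^i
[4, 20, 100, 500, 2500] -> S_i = 4*5^i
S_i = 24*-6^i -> [24, -144, 864, -5184, 31104]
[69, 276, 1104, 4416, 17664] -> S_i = 69*4^i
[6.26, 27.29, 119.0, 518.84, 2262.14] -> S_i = 6.26*4.36^i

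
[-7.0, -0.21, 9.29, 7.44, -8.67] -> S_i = Random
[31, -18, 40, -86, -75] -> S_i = Random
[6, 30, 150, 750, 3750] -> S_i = 6*5^i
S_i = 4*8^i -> [4, 32, 256, 2048, 16384]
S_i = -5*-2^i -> [-5, 10, -20, 40, -80]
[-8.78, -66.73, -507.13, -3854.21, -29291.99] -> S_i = -8.78*7.60^i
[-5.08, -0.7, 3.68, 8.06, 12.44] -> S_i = -5.08 + 4.38*i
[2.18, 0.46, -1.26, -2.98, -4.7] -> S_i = 2.18 + -1.72*i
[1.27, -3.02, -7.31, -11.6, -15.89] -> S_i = 1.27 + -4.29*i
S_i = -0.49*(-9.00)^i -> [-0.49, 4.41, -39.69, 357.21, -3214.89]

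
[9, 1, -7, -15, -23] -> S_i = 9 + -8*i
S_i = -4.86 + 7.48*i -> [-4.86, 2.62, 10.1, 17.58, 25.06]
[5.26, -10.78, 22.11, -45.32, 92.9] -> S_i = 5.26*(-2.05)^i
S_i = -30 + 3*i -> [-30, -27, -24, -21, -18]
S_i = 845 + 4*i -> [845, 849, 853, 857, 861]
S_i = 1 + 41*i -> [1, 42, 83, 124, 165]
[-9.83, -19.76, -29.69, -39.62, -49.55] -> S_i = -9.83 + -9.93*i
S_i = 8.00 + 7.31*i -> [8.0, 15.31, 22.62, 29.93, 37.24]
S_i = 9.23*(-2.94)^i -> [9.23, -27.14, 79.78, -234.55, 689.59]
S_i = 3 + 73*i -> [3, 76, 149, 222, 295]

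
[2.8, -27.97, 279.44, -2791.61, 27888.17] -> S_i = 2.80*(-9.99)^i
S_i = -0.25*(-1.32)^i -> [-0.25, 0.33, -0.44, 0.57, -0.76]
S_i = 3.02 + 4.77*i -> [3.02, 7.79, 12.56, 17.33, 22.1]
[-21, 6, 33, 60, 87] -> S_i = -21 + 27*i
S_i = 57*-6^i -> [57, -342, 2052, -12312, 73872]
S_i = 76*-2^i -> [76, -152, 304, -608, 1216]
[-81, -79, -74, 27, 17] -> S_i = Random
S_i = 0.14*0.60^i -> [0.14, 0.08, 0.05, 0.03, 0.02]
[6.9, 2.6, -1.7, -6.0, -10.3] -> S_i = 6.90 + -4.30*i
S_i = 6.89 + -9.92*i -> [6.89, -3.03, -12.95, -22.87, -32.79]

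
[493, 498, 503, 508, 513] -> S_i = 493 + 5*i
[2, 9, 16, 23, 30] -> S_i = 2 + 7*i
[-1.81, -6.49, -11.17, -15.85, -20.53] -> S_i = -1.81 + -4.68*i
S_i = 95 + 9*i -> [95, 104, 113, 122, 131]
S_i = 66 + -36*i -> [66, 30, -6, -42, -78]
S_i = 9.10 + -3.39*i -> [9.1, 5.71, 2.32, -1.07, -4.46]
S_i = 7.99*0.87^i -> [7.99, 6.95, 6.05, 5.26, 4.58]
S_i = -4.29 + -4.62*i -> [-4.29, -8.91, -13.53, -18.15, -22.77]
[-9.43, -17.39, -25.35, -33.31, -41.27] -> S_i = -9.43 + -7.96*i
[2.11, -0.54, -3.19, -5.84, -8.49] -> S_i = 2.11 + -2.65*i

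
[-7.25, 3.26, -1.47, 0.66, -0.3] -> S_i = -7.25*(-0.45)^i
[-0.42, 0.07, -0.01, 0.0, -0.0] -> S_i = -0.42*(-0.16)^i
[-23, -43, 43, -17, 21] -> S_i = Random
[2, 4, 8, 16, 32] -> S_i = 2*2^i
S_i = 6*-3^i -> [6, -18, 54, -162, 486]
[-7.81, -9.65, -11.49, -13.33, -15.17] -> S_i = -7.81 + -1.84*i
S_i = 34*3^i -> [34, 102, 306, 918, 2754]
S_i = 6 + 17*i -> [6, 23, 40, 57, 74]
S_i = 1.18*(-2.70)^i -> [1.18, -3.19, 8.6, -23.23, 62.71]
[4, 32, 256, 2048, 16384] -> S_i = 4*8^i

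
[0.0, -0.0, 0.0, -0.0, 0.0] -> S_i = 0.00*(-2.76)^i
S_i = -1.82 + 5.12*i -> [-1.82, 3.3, 8.42, 13.54, 18.66]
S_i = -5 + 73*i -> [-5, 68, 141, 214, 287]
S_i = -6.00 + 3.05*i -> [-6.0, -2.95, 0.1, 3.15, 6.2]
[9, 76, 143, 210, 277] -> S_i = 9 + 67*i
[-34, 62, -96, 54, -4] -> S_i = Random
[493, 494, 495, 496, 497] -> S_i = 493 + 1*i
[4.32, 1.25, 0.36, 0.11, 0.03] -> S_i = 4.32*0.29^i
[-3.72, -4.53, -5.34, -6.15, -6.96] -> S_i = -3.72 + -0.81*i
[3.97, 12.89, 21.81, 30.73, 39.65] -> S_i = 3.97 + 8.92*i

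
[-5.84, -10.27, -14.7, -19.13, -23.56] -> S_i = -5.84 + -4.43*i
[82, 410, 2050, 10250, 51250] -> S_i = 82*5^i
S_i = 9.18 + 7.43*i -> [9.18, 16.61, 24.04, 31.47, 38.9]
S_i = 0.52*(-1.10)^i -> [0.52, -0.57, 0.63, -0.69, 0.76]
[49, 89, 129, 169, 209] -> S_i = 49 + 40*i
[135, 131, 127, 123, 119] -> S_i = 135 + -4*i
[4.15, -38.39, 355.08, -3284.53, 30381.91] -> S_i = 4.15*(-9.25)^i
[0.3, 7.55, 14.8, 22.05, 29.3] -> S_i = 0.30 + 7.25*i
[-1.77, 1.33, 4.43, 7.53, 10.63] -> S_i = -1.77 + 3.10*i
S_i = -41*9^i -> [-41, -369, -3321, -29889, -269001]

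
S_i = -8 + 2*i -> [-8, -6, -4, -2, 0]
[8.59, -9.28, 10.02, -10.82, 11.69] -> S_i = 8.59*(-1.08)^i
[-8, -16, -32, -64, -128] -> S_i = -8*2^i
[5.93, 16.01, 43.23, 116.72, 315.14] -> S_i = 5.93*2.70^i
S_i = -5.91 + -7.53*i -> [-5.91, -13.44, -20.97, -28.5, -36.03]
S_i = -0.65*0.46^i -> [-0.65, -0.3, -0.14, -0.06, -0.03]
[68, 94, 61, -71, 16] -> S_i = Random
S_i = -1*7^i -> [-1, -7, -49, -343, -2401]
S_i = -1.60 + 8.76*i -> [-1.6, 7.16, 15.92, 24.68, 33.44]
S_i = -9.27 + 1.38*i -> [-9.27, -7.89, -6.51, -5.13, -3.75]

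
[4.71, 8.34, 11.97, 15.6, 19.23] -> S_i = 4.71 + 3.63*i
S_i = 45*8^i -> [45, 360, 2880, 23040, 184320]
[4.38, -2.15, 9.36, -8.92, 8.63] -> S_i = Random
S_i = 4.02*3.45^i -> [4.02, 13.87, 47.85, 165.08, 569.51]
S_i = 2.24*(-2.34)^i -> [2.24, -5.24, 12.27, -28.7, 67.16]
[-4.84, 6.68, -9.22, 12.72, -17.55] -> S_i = -4.84*(-1.38)^i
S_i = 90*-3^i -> [90, -270, 810, -2430, 7290]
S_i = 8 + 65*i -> [8, 73, 138, 203, 268]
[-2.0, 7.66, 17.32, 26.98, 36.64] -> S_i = -2.00 + 9.66*i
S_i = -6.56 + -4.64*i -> [-6.56, -11.2, -15.84, -20.48, -25.12]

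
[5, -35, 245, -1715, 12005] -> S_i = 5*-7^i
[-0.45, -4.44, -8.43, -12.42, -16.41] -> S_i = -0.45 + -3.99*i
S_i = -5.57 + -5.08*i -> [-5.57, -10.65, -15.73, -20.81, -25.89]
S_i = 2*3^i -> [2, 6, 18, 54, 162]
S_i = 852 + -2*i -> [852, 850, 848, 846, 844]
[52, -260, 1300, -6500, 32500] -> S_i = 52*-5^i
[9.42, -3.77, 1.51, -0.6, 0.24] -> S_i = 9.42*(-0.40)^i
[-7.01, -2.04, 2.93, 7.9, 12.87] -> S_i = -7.01 + 4.97*i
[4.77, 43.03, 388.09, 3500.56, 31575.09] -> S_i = 4.77*9.02^i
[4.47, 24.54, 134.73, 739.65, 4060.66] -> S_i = 4.47*5.49^i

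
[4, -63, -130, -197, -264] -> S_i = 4 + -67*i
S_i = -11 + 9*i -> [-11, -2, 7, 16, 25]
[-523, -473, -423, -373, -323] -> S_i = -523 + 50*i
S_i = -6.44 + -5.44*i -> [-6.44, -11.88, -17.32, -22.76, -28.2]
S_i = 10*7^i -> [10, 70, 490, 3430, 24010]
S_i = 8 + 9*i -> [8, 17, 26, 35, 44]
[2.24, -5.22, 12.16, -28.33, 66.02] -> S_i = 2.24*(-2.33)^i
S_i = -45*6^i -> [-45, -270, -1620, -9720, -58320]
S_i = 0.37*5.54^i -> [0.37, 2.05, 11.36, 62.91, 348.53]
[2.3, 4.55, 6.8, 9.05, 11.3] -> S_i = 2.30 + 2.25*i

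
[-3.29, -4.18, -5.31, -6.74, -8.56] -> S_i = -3.29*1.27^i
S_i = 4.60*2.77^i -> [4.6, 12.74, 35.3, 97.77, 270.82]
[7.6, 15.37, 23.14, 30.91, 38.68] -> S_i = 7.60 + 7.77*i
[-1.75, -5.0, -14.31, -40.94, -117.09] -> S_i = -1.75*2.86^i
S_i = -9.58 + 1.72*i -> [-9.58, -7.86, -6.14, -4.42, -2.7]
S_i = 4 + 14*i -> [4, 18, 32, 46, 60]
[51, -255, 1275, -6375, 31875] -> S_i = 51*-5^i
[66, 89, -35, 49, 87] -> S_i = Random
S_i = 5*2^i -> [5, 10, 20, 40, 80]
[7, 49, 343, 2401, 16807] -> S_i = 7*7^i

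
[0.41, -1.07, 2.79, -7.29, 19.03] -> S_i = 0.41*(-2.61)^i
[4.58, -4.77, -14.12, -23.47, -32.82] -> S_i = 4.58 + -9.35*i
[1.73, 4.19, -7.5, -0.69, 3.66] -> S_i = Random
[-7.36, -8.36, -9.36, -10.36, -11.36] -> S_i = -7.36 + -1.00*i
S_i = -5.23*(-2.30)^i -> [-5.23, 12.03, -27.67, 63.63, -146.36]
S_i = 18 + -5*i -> [18, 13, 8, 3, -2]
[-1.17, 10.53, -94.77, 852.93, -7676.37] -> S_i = -1.17*(-9.00)^i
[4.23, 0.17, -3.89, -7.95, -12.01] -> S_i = 4.23 + -4.06*i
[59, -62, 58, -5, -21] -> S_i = Random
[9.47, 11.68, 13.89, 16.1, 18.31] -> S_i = 9.47 + 2.21*i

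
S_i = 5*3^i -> [5, 15, 45, 135, 405]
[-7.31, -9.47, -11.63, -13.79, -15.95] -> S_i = -7.31 + -2.16*i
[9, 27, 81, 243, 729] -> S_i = 9*3^i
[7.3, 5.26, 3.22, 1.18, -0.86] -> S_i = 7.30 + -2.04*i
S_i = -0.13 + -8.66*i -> [-0.13, -8.79, -17.45, -26.11, -34.77]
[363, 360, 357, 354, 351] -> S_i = 363 + -3*i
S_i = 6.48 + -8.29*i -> [6.48, -1.81, -10.1, -18.39, -26.68]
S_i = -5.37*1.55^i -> [-5.37, -8.32, -12.9, -20.0, -31.0]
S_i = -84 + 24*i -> [-84, -60, -36, -12, 12]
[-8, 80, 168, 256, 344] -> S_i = -8 + 88*i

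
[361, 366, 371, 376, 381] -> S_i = 361 + 5*i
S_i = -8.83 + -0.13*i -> [-8.83, -8.96, -9.09, -9.22, -9.35]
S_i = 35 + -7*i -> [35, 28, 21, 14, 7]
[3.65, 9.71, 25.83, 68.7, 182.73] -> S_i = 3.65*2.66^i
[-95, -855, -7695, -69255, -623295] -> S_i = -95*9^i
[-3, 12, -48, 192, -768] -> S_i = -3*-4^i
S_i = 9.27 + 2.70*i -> [9.27, 11.97, 14.67, 17.37, 20.07]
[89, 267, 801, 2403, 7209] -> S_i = 89*3^i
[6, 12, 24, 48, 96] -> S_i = 6*2^i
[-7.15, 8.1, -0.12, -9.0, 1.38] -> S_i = Random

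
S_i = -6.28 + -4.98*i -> [-6.28, -11.26, -16.24, -21.22, -26.2]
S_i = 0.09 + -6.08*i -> [0.09, -5.99, -12.07, -18.15, -24.23]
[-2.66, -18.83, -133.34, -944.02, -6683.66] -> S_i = -2.66*7.08^i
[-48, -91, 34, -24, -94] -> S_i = Random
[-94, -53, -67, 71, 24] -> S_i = Random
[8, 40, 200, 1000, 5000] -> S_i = 8*5^i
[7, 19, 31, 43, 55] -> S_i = 7 + 12*i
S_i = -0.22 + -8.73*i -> [-0.22, -8.95, -17.68, -26.41, -35.14]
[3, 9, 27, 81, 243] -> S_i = 3*3^i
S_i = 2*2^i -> [2, 4, 8, 16, 32]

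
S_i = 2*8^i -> [2, 16, 128, 1024, 8192]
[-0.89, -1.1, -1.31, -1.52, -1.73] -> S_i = -0.89 + -0.21*i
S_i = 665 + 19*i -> [665, 684, 703, 722, 741]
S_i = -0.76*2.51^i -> [-0.76, -1.91, -4.79, -12.02, -30.17]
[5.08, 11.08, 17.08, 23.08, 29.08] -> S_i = 5.08 + 6.00*i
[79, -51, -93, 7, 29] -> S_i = Random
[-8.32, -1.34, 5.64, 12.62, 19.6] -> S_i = -8.32 + 6.98*i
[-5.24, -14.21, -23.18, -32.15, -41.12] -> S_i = -5.24 + -8.97*i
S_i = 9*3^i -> [9, 27, 81, 243, 729]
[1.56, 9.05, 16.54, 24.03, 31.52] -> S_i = 1.56 + 7.49*i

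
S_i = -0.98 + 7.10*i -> [-0.98, 6.12, 13.22, 20.32, 27.42]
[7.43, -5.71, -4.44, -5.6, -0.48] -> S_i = Random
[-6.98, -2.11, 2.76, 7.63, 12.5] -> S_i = -6.98 + 4.87*i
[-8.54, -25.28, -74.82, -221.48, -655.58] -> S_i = -8.54*2.96^i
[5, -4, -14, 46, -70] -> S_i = Random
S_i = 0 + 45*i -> [0, 45, 90, 135, 180]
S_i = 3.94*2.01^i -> [3.94, 7.92, 15.92, 32.0, 64.31]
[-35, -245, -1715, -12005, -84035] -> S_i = -35*7^i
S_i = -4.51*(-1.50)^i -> [-4.51, 6.76, -10.15, 15.22, -22.83]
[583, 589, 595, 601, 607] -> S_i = 583 + 6*i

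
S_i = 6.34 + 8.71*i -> [6.34, 15.05, 23.76, 32.47, 41.18]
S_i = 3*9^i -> [3, 27, 243, 2187, 19683]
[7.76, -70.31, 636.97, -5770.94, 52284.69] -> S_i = 7.76*(-9.06)^i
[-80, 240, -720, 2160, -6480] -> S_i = -80*-3^i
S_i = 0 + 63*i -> [0, 63, 126, 189, 252]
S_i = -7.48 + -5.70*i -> [-7.48, -13.18, -18.88, -24.58, -30.28]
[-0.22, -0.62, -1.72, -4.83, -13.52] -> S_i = -0.22*2.80^i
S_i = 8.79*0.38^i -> [8.79, 3.34, 1.27, 0.48, 0.18]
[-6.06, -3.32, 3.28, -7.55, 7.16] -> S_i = Random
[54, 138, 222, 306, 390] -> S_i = 54 + 84*i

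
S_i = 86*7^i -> [86, 602, 4214, 29498, 206486]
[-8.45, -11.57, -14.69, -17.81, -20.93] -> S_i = -8.45 + -3.12*i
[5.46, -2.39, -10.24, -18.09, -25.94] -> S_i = 5.46 + -7.85*i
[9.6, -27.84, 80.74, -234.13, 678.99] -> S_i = 9.60*(-2.90)^i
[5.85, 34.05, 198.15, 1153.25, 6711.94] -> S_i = 5.85*5.82^i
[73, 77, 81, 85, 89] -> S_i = 73 + 4*i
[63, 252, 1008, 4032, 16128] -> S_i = 63*4^i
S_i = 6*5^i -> [6, 30, 150, 750, 3750]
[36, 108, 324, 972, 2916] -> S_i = 36*3^i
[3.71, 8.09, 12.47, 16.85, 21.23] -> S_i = 3.71 + 4.38*i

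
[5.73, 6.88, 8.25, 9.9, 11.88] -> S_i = 5.73*1.20^i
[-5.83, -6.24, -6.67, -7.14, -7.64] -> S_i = -5.83*1.07^i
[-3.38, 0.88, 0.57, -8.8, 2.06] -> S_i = Random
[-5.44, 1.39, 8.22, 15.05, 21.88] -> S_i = -5.44 + 6.83*i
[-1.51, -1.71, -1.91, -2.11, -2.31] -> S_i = -1.51 + -0.20*i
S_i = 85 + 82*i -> [85, 167, 249, 331, 413]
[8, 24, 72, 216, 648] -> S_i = 8*3^i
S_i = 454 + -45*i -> [454, 409, 364, 319, 274]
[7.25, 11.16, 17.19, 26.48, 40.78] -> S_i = 7.25*1.54^i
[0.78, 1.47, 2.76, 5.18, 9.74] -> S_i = 0.78*1.88^i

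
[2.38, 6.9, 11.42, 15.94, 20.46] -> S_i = 2.38 + 4.52*i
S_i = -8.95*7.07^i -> [-8.95, -63.28, -447.36, -3162.87, -22361.49]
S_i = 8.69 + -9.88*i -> [8.69, -1.19, -11.07, -20.95, -30.83]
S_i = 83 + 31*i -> [83, 114, 145, 176, 207]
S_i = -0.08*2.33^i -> [-0.08, -0.19, -0.43, -1.01, -2.36]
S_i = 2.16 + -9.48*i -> [2.16, -7.32, -16.8, -26.28, -35.76]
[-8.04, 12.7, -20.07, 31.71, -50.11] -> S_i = -8.04*(-1.58)^i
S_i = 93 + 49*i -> [93, 142, 191, 240, 289]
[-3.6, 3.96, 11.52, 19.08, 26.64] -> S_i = -3.60 + 7.56*i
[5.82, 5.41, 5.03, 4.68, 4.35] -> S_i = 5.82*0.93^i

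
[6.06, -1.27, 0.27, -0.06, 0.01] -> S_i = 6.06*(-0.21)^i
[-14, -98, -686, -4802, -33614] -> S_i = -14*7^i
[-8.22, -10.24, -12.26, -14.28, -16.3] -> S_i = -8.22 + -2.02*i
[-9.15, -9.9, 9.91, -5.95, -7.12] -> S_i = Random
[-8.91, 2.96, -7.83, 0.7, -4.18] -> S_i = Random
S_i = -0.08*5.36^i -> [-0.08, -0.43, -2.3, -12.32, -66.03]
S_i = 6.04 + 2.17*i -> [6.04, 8.21, 10.38, 12.55, 14.72]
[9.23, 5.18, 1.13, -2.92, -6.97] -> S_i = 9.23 + -4.05*i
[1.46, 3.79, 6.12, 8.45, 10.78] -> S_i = 1.46 + 2.33*i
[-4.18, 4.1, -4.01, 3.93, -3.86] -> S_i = -4.18*(-0.98)^i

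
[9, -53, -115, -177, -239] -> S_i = 9 + -62*i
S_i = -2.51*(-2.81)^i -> [-2.51, 7.05, -19.82, 55.69, -156.49]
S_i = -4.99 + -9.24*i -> [-4.99, -14.23, -23.47, -32.71, -41.95]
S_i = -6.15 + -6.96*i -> [-6.15, -13.11, -20.07, -27.03, -33.99]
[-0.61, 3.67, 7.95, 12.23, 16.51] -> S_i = -0.61 + 4.28*i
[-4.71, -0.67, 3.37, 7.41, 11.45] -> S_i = -4.71 + 4.04*i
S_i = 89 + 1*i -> [89, 90, 91, 92, 93]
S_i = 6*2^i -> [6, 12, 24, 48, 96]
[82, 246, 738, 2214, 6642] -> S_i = 82*3^i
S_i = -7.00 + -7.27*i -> [-7.0, -14.27, -21.54, -28.81, -36.08]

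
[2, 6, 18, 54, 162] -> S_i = 2*3^i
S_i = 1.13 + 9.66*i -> [1.13, 10.79, 20.45, 30.11, 39.77]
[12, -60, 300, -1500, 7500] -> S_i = 12*-5^i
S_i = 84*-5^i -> [84, -420, 2100, -10500, 52500]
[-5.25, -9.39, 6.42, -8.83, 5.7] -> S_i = Random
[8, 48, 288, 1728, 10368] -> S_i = 8*6^i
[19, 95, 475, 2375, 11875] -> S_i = 19*5^i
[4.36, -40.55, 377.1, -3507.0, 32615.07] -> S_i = 4.36*(-9.30)^i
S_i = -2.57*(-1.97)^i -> [-2.57, 5.06, -9.97, 19.65, -38.71]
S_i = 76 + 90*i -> [76, 166, 256, 346, 436]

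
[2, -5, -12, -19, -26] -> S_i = 2 + -7*i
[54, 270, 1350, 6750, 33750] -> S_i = 54*5^i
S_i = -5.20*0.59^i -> [-5.2, -3.07, -1.81, -1.07, -0.63]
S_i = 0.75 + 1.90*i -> [0.75, 2.65, 4.55, 6.45, 8.35]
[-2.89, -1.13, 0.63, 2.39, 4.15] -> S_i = -2.89 + 1.76*i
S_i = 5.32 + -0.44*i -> [5.32, 4.88, 4.44, 4.0, 3.56]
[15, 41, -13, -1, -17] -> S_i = Random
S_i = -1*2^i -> [-1, -2, -4, -8, -16]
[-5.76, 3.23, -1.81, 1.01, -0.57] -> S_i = -5.76*(-0.56)^i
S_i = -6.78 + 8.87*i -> [-6.78, 2.09, 10.96, 19.83, 28.7]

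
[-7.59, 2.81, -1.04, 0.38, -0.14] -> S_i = -7.59*(-0.37)^i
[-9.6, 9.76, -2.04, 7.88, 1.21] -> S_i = Random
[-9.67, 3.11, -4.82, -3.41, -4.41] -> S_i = Random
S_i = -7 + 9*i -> [-7, 2, 11, 20, 29]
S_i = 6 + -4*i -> [6, 2, -2, -6, -10]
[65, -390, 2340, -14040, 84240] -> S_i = 65*-6^i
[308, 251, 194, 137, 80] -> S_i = 308 + -57*i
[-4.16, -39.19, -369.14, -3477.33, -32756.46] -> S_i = -4.16*9.42^i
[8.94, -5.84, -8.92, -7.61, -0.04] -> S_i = Random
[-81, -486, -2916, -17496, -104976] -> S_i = -81*6^i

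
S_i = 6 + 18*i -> [6, 24, 42, 60, 78]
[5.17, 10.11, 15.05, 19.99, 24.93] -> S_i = 5.17 + 4.94*i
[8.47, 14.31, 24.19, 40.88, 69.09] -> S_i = 8.47*1.69^i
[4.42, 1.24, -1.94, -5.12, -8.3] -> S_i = 4.42 + -3.18*i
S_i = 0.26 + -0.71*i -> [0.26, -0.45, -1.16, -1.87, -2.58]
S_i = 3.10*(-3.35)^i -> [3.1, -10.38, 34.79, -116.55, 390.43]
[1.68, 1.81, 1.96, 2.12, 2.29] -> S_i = 1.68*1.08^i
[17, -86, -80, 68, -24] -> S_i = Random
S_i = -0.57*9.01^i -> [-0.57, -5.14, -46.27, -416.92, -3756.42]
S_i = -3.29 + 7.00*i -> [-3.29, 3.71, 10.71, 17.71, 24.71]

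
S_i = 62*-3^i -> [62, -186, 558, -1674, 5022]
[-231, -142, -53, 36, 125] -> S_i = -231 + 89*i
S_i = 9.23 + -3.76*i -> [9.23, 5.47, 1.71, -2.05, -5.81]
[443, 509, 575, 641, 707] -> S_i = 443 + 66*i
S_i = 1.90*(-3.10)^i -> [1.9, -5.89, 18.26, -56.6, 175.47]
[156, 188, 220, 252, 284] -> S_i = 156 + 32*i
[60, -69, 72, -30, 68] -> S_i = Random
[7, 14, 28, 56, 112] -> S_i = 7*2^i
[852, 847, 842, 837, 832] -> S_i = 852 + -5*i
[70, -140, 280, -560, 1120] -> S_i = 70*-2^i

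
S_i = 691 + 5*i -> [691, 696, 701, 706, 711]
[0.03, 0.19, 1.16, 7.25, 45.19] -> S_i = 0.03*6.23^i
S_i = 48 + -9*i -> [48, 39, 30, 21, 12]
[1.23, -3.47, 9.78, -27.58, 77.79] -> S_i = 1.23*(-2.82)^i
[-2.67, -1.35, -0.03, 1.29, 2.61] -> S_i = -2.67 + 1.32*i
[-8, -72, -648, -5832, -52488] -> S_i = -8*9^i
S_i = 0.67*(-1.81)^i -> [0.67, -1.21, 2.19, -3.97, 7.19]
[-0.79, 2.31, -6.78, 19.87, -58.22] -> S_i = -0.79*(-2.93)^i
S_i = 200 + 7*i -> [200, 207, 214, 221, 228]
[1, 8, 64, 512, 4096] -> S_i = 1*8^i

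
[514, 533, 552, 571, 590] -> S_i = 514 + 19*i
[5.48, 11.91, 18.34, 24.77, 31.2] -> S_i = 5.48 + 6.43*i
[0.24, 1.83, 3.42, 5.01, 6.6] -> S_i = 0.24 + 1.59*i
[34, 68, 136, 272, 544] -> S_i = 34*2^i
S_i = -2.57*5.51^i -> [-2.57, -14.16, -78.03, -429.92, -2368.86]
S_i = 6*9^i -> [6, 54, 486, 4374, 39366]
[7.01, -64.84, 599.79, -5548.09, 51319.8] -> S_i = 7.01*(-9.25)^i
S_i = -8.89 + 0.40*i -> [-8.89, -8.49, -8.09, -7.69, -7.29]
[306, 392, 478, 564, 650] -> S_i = 306 + 86*i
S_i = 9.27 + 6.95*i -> [9.27, 16.22, 23.17, 30.12, 37.07]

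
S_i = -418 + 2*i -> [-418, -416, -414, -412, -410]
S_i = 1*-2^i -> [1, -2, 4, -8, 16]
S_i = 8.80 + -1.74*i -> [8.8, 7.06, 5.32, 3.58, 1.84]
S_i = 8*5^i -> [8, 40, 200, 1000, 5000]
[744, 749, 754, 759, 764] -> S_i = 744 + 5*i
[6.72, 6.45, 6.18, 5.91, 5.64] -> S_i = 6.72 + -0.27*i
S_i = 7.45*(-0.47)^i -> [7.45, -3.5, 1.65, -0.77, 0.36]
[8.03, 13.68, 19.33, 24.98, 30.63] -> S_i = 8.03 + 5.65*i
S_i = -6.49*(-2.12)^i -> [-6.49, 13.76, -29.17, 61.84, -131.1]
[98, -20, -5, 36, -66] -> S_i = Random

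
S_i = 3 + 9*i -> [3, 12, 21, 30, 39]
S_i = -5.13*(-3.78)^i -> [-5.13, 19.39, -73.3, 277.07, -1047.33]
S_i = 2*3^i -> [2, 6, 18, 54, 162]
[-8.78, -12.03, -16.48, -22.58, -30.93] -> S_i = -8.78*1.37^i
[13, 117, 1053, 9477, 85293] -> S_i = 13*9^i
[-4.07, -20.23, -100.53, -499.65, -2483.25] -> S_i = -4.07*4.97^i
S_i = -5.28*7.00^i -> [-5.28, -36.96, -258.72, -1811.04, -12677.28]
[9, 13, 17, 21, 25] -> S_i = 9 + 4*i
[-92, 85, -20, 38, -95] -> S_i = Random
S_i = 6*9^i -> [6, 54, 486, 4374, 39366]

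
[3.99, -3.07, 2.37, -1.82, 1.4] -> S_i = 3.99*(-0.77)^i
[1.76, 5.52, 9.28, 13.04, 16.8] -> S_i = 1.76 + 3.76*i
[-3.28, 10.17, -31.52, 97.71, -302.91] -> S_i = -3.28*(-3.10)^i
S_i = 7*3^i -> [7, 21, 63, 189, 567]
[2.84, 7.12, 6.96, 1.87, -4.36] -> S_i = Random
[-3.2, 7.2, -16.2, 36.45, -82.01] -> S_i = -3.20*(-2.25)^i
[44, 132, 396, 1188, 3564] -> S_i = 44*3^i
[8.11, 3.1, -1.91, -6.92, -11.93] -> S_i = 8.11 + -5.01*i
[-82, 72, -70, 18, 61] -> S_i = Random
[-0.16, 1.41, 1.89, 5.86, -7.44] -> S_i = Random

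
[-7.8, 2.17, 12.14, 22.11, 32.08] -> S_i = -7.80 + 9.97*i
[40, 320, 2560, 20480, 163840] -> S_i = 40*8^i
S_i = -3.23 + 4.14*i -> [-3.23, 0.91, 5.05, 9.19, 13.33]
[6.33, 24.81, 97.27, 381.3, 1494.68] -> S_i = 6.33*3.92^i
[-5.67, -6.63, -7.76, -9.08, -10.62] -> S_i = -5.67*1.17^i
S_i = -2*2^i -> [-2, -4, -8, -16, -32]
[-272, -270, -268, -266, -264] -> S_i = -272 + 2*i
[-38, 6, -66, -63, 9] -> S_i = Random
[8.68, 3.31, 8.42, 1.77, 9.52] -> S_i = Random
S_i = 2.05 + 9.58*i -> [2.05, 11.63, 21.21, 30.79, 40.37]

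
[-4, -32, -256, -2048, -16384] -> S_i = -4*8^i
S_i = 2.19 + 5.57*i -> [2.19, 7.76, 13.33, 18.9, 24.47]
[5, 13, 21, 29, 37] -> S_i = 5 + 8*i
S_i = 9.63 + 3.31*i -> [9.63, 12.94, 16.25, 19.56, 22.87]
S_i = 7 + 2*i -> [7, 9, 11, 13, 15]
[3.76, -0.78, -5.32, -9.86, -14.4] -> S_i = 3.76 + -4.54*i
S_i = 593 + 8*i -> [593, 601, 609, 617, 625]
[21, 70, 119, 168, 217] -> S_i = 21 + 49*i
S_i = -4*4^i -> [-4, -16, -64, -256, -1024]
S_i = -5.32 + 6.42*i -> [-5.32, 1.1, 7.52, 13.94, 20.36]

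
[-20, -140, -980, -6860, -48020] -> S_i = -20*7^i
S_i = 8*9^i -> [8, 72, 648, 5832, 52488]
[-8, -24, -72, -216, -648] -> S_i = -8*3^i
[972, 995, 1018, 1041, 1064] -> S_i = 972 + 23*i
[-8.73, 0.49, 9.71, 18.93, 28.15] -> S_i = -8.73 + 9.22*i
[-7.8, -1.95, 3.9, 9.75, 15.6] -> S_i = -7.80 + 5.85*i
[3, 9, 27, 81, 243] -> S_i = 3*3^i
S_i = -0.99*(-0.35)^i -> [-0.99, 0.35, -0.12, 0.04, -0.01]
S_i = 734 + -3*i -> [734, 731, 728, 725, 722]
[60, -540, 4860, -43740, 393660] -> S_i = 60*-9^i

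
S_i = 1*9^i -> [1, 9, 81, 729, 6561]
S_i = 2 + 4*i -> [2, 6, 10, 14, 18]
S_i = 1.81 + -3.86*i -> [1.81, -2.05, -5.91, -9.77, -13.63]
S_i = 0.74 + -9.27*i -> [0.74, -8.53, -17.8, -27.07, -36.34]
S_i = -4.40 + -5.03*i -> [-4.4, -9.43, -14.46, -19.49, -24.52]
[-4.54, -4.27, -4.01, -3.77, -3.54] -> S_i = -4.54*0.94^i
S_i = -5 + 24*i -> [-5, 19, 43, 67, 91]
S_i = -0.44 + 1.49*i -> [-0.44, 1.05, 2.54, 4.03, 5.52]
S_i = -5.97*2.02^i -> [-5.97, -12.06, -24.36, -49.21, -99.4]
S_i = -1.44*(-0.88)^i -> [-1.44, 1.27, -1.12, 0.98, -0.86]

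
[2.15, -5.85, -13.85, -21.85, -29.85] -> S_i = 2.15 + -8.00*i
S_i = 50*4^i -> [50, 200, 800, 3200, 12800]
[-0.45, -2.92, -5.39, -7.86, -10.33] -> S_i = -0.45 + -2.47*i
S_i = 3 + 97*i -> [3, 100, 197, 294, 391]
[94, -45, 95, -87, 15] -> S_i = Random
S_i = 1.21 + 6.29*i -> [1.21, 7.5, 13.79, 20.08, 26.37]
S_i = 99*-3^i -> [99, -297, 891, -2673, 8019]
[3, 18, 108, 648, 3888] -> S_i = 3*6^i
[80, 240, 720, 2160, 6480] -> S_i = 80*3^i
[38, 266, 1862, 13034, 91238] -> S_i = 38*7^i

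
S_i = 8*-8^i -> [8, -64, 512, -4096, 32768]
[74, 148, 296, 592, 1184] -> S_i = 74*2^i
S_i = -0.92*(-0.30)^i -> [-0.92, 0.28, -0.08, 0.02, -0.01]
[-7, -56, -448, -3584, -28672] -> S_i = -7*8^i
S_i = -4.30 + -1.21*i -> [-4.3, -5.51, -6.72, -7.93, -9.14]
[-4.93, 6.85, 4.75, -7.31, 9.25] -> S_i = Random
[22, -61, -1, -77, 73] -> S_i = Random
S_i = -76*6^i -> [-76, -456, -2736, -16416, -98496]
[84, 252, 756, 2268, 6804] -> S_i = 84*3^i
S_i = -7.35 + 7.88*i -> [-7.35, 0.53, 8.41, 16.29, 24.17]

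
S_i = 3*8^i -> [3, 24, 192, 1536, 12288]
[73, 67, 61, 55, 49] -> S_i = 73 + -6*i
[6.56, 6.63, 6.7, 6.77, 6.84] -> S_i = 6.56 + 0.07*i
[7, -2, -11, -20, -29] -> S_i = 7 + -9*i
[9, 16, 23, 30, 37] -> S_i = 9 + 7*i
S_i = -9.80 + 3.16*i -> [-9.8, -6.64, -3.48, -0.32, 2.84]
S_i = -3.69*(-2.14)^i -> [-3.69, 7.9, -16.9, 36.16, -77.39]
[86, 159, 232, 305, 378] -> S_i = 86 + 73*i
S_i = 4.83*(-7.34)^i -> [4.83, -35.45, 260.22, -1910.01, 14019.46]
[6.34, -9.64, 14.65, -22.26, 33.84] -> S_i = 6.34*(-1.52)^i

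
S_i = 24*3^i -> [24, 72, 216, 648, 1944]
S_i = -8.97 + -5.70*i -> [-8.97, -14.67, -20.37, -26.07, -31.77]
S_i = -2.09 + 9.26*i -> [-2.09, 7.17, 16.43, 25.69, 34.95]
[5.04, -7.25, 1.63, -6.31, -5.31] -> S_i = Random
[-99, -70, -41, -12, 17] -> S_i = -99 + 29*i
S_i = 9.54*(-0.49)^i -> [9.54, -4.67, 2.29, -1.12, 0.55]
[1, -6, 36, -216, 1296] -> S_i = 1*-6^i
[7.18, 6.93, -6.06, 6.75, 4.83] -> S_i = Random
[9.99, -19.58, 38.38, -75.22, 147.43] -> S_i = 9.99*(-1.96)^i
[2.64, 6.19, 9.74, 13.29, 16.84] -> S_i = 2.64 + 3.55*i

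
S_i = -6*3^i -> [-6, -18, -54, -162, -486]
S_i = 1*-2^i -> [1, -2, 4, -8, 16]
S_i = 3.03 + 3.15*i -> [3.03, 6.18, 9.33, 12.48, 15.63]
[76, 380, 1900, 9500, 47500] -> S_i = 76*5^i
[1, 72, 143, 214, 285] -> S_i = 1 + 71*i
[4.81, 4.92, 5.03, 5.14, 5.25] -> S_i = 4.81 + 0.11*i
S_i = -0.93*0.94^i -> [-0.93, -0.87, -0.82, -0.77, -0.73]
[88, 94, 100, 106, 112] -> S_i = 88 + 6*i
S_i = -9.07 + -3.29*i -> [-9.07, -12.36, -15.65, -18.94, -22.23]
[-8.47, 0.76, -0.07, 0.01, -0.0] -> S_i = -8.47*(-0.09)^i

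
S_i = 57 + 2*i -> [57, 59, 61, 63, 65]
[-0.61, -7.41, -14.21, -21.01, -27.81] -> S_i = -0.61 + -6.80*i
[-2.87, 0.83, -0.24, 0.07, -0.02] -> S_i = -2.87*(-0.29)^i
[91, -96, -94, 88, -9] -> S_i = Random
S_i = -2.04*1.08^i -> [-2.04, -2.2, -2.38, -2.57, -2.78]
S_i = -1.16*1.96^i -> [-1.16, -2.27, -4.46, -8.73, -17.12]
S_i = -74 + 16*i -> [-74, -58, -42, -26, -10]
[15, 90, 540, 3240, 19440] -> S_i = 15*6^i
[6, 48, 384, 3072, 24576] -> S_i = 6*8^i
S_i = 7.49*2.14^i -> [7.49, 16.03, 34.3, 73.4, 157.09]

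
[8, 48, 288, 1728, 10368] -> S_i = 8*6^i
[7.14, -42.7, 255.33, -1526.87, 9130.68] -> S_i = 7.14*(-5.98)^i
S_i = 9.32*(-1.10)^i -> [9.32, -10.25, 11.28, -12.4, 13.65]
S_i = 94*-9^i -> [94, -846, 7614, -68526, 616734]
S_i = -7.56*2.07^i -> [-7.56, -15.65, -32.39, -67.06, -138.8]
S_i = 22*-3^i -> [22, -66, 198, -594, 1782]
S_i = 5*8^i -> [5, 40, 320, 2560, 20480]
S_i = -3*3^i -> [-3, -9, -27, -81, -243]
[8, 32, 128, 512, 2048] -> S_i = 8*4^i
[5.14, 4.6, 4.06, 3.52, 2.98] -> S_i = 5.14 + -0.54*i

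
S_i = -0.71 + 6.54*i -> [-0.71, 5.83, 12.37, 18.91, 25.45]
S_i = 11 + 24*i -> [11, 35, 59, 83, 107]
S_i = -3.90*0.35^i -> [-3.9, -1.36, -0.48, -0.17, -0.06]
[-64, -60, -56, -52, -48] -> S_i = -64 + 4*i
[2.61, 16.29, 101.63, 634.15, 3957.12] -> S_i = 2.61*6.24^i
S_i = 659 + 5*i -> [659, 664, 669, 674, 679]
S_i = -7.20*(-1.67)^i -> [-7.2, 12.02, -20.08, 33.53, -56.0]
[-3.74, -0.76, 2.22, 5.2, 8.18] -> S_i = -3.74 + 2.98*i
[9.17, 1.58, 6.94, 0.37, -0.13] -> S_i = Random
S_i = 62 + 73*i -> [62, 135, 208, 281, 354]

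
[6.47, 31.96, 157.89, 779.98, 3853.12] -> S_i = 6.47*4.94^i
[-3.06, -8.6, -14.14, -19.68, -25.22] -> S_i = -3.06 + -5.54*i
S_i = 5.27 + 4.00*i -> [5.27, 9.27, 13.27, 17.27, 21.27]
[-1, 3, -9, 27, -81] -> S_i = -1*-3^i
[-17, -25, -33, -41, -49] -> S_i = -17 + -8*i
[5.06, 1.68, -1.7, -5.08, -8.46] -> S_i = 5.06 + -3.38*i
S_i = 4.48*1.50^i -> [4.48, 6.72, 10.08, 15.12, 22.68]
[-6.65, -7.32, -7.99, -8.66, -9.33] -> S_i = -6.65 + -0.67*i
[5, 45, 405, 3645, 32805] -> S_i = 5*9^i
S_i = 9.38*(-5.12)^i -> [9.38, -48.03, 245.89, -1258.96, 6445.89]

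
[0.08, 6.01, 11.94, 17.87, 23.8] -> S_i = 0.08 + 5.93*i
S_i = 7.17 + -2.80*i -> [7.17, 4.37, 1.57, -1.23, -4.03]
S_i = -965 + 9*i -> [-965, -956, -947, -938, -929]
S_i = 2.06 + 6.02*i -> [2.06, 8.08, 14.1, 20.12, 26.14]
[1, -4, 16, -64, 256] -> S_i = 1*-4^i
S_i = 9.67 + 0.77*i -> [9.67, 10.44, 11.21, 11.98, 12.75]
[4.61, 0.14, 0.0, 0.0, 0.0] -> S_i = 4.61*0.03^i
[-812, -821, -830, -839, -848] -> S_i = -812 + -9*i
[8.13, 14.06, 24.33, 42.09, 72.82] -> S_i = 8.13*1.73^i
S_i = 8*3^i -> [8, 24, 72, 216, 648]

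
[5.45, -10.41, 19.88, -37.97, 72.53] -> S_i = 5.45*(-1.91)^i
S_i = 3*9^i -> [3, 27, 243, 2187, 19683]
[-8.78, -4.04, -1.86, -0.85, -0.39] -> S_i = -8.78*0.46^i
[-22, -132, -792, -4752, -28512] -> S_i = -22*6^i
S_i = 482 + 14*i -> [482, 496, 510, 524, 538]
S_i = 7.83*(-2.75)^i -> [7.83, -21.53, 59.21, -162.84, 447.81]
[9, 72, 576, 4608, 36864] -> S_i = 9*8^i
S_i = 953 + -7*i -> [953, 946, 939, 932, 925]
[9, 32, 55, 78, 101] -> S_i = 9 + 23*i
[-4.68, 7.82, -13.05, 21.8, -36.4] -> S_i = -4.68*(-1.67)^i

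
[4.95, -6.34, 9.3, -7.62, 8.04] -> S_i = Random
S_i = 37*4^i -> [37, 148, 592, 2368, 9472]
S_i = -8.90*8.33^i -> [-8.9, -74.14, -617.56, -5144.28, -42851.89]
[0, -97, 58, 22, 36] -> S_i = Random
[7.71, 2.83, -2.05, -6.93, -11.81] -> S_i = 7.71 + -4.88*i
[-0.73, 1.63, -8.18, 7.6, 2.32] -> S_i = Random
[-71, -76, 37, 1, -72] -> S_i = Random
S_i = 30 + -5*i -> [30, 25, 20, 15, 10]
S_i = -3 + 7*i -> [-3, 4, 11, 18, 25]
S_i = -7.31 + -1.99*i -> [-7.31, -9.3, -11.29, -13.28, -15.27]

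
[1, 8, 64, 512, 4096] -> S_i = 1*8^i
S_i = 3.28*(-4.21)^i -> [3.28, -13.81, 58.14, -244.75, 1030.39]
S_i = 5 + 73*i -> [5, 78, 151, 224, 297]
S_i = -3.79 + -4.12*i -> [-3.79, -7.91, -12.03, -16.15, -20.27]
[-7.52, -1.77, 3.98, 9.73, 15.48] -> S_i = -7.52 + 5.75*i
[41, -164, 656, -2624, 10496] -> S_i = 41*-4^i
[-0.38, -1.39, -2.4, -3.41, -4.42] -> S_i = -0.38 + -1.01*i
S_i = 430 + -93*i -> [430, 337, 244, 151, 58]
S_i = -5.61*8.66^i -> [-5.61, -48.58, -420.73, -3643.48, -31552.55]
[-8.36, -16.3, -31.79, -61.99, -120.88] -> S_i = -8.36*1.95^i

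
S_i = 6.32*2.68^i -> [6.32, 16.94, 45.39, 121.65, 326.03]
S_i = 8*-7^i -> [8, -56, 392, -2744, 19208]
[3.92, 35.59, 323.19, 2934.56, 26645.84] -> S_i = 3.92*9.08^i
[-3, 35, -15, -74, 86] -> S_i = Random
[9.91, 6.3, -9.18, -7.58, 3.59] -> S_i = Random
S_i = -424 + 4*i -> [-424, -420, -416, -412, -408]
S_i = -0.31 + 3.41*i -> [-0.31, 3.1, 6.51, 9.92, 13.33]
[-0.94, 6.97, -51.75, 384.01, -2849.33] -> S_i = -0.94*(-7.42)^i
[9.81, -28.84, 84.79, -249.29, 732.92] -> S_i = 9.81*(-2.94)^i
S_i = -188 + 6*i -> [-188, -182, -176, -170, -164]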